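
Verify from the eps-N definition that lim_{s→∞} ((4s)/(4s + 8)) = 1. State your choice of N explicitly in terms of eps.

Suppose eps > 0. We seek N > 0 such that s > N implies |(4s)/(4s + 8) − 1| < eps.
(4s)/(4s + 8) − 1 = (4(4s) − 4(4s + 8)) / (4(4s + 8)) = -32/(4(4s + 8)).
For s > 0 we have 4s + 8 > 4s, so |(4s)/(4s + 8) − 1| = 32/(4(4s + 8)) < 32/(4·4s) = 2/s.
Thus |(4s)/(4s + 8) − 1| < eps whenever s > 2/eps.
Take N = 2/eps. If s > N then |(4s)/(4s + 8) − 1| < 2/s < eps.

N = 2/eps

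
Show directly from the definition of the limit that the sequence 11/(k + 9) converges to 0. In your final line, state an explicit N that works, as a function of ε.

Let ε > 0 be given. For k ≥ 1, |11/(k + 9) − 0| = 11/(k + 9) ≤ 11/k.
We need 11/k < ε, i.e. k > 11/ε.
Take N = 11/ε. If k > N then |11/(k + 9)| ≤ 11/k < ε.

N = 11/ε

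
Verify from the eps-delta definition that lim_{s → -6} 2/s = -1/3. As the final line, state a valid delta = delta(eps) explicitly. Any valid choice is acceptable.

Suppose eps > 0. We seek delta > 0 such that 0 < |s + 6| < delta implies |2/s + 1/3| < eps.
|2/s + 1/3| = 2·|-6 − s|/(6·|s|) = 2|s + 6|/(6|s|).
Require delta ≤ 3 so that |s| > 6 − 3 = 3, hence 6|s| > 18.
Then |2/s + 1/3| < 2|s + 6|/18, which is < eps when |s + 6| < 9eps.
Take delta = min(3, 9eps). Then 0 < |s + 6| < delta gives both |s + 6| < 3 and |s + 6| < 9eps, so |2/s + 1/3| < eps.

delta = min(3, 9eps)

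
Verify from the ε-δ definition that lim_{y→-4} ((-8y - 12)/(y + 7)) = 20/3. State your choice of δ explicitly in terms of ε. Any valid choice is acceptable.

Suppose ε > 0. We want δ > 0 with 0 < |y + 4| < δ ⇒ |(-8y - 12)/(y + 7) − (20/3)| < ε.
Combining over a common denominator, (-8y - 12)/(y + 7) − (20/3) = [(-8y - 12)·3 − 20·(y + 7)] / [3·(y + 7)] = -44(y + 4) / (3(y + 7)).
So |(-8y - 12)/(y + 7) − (20/3)| = 44|y + 4| / (3·|y + 7|).
Restrict δ ≤ 3/2. Then |y + 4| < 3/2 gives |y + 7| = |(y + 4) + 3| ≥ 3 − 3/2 = 3/2.
Hence |(-8y - 12)/(y + 7) − (20/3)| < 44|y + 4|/(3·(3/2)) = (88/9)|y + 4|, which is < ε once |y + 4| < (9/88)ε.
Take δ = min(3/2, (9/88)ε). Then 0 < |y + 4| < δ forces both bounds, so |(-8y - 12)/(y + 7) − (20/3)| < ε.

δ = min(3/2, (9/88)ε)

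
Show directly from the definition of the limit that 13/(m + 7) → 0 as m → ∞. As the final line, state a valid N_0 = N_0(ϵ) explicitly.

N_0 = 13/ϵ

Suppose ϵ > 0. For m ≥ 1, |13/(m + 7) − 0| = 13/(m + 7) ≤ 13/m.
We need 13/m < ϵ, i.e. m > 13/ϵ.
Take N_0 = 13/ϵ. If m > N_0 then |13/(m + 7)| ≤ 13/m < ϵ.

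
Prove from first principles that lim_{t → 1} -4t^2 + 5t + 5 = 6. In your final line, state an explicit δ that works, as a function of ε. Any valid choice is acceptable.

Suppose ε > 0. We want δ > 0 such that 0 < |t − 1| < δ implies |(-4t^2 + 5t + 5) − 6| < ε.
(-4t^2 + 5t + 5) − 6 = -4t^2 + 5t - 1 = (t − 1)(-4t + 1).
So |(-4t^2 + 5t + 5) − 6| = |t − 1|·|-4t + 1|.
Require δ ≤ 2. Then |t − 1| < 2 gives |t| < 3, and by the triangle inequality |-4t + 1| ≤ 4·3 + 1 = 13.
Hence |(-4t^2 + 5t + 5) − 6| ≤ 13|t − 1| < ε provided |t − 1| < ε/13.
Choosing δ = min(2, ε/13) ensures both conditions, hence |(-4t^2 + 5t + 5) − 6| < ε.

δ = min(2, ε/13)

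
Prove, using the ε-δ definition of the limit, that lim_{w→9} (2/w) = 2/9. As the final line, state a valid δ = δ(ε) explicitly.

Suppose ε > 0. We seek δ > 0 such that 0 < |w − 9| < δ implies |2/w − (2/9)| < ε.
|2/w − (2/9)| = 2·|9 − w|/(9·|w|) = 2|w − 9|/(9|w|).
Restrict δ ≤ 9/2. Then |w − 9| < 9/2 gives |w| > 9/2, so 9|w| > 81/2.
Then |2/w − (2/9)| < 2|w − 9|/(81/2), which is < ε when |w − 9| < (81/4)ε.
Take δ = min(9/2, (81/4)ε). Then 0 < |w − 9| < δ gives both |w − 9| < 9/2 and |w − 9| < (81/4)ε, so |2/w − (2/9)| < ε.

δ = min(9/2, (81/4)ε)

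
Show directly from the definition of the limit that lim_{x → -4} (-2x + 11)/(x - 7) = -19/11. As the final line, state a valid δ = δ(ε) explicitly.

δ = min(11/2, (121/6)ε)

Suppose ε > 0. We want δ > 0 with 0 < |x + 4| < δ ⇒ |(-2x + 11)/(x - 7) + 19/11| < ε.
Combining over a common denominator, (-2x + 11)/(x - 7) + 19/11 = [(-2x + 11)·(-11) − 19·(x - 7)] / [(-11)·(x - 7)] = 3(x + 4) / ((-11)(x - 7)).
So |(-2x + 11)/(x - 7) + 19/11| = 3|x + 4| / (11·|x − 7|).
Restrict δ ≤ 11/2. Then |x + 4| < 11/2 gives |x − 7| = |(x + 4) + (-11)| ≥ 11 − 11/2 = 11/2.
Hence |(-2x + 11)/(x - 7) + 19/11| < 3|x + 4|/(11·(11/2)) = (6/121)|x + 4|, which is < ε once |x + 4| < (121/6)ε.
Take δ = min(11/2, (121/6)ε). Then 0 < |x + 4| < δ forces both bounds, so |(-2x + 11)/(x - 7) + 19/11| < ε.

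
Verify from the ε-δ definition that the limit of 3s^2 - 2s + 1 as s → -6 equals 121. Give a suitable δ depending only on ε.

δ = min(1, ε/41)

Suppose ε > 0. We want δ > 0 such that 0 < |s + 6| < δ implies |(3s^2 - 2s + 1) − 121| < ε.
(3s^2 - 2s + 1) − 121 = 3s^2 - 2s - 120 = (s + 6)(3s - 20).
So |(3s^2 - 2s + 1) − 121| = |s + 6|·|3s - 20|.
Require δ ≤ 1. Then |s + 6| < 1 gives |s| < 7, and by the triangle inequality |3s - 20| ≤ 3·7 + 20 = 41.
Hence |(3s^2 - 2s + 1) − 121| ≤ 41|s + 6| < ε provided |s + 6| < ε/41.
Take δ = min(1, ε/41). Then 0 < |s + 6| < δ gives both |s + 6| < 1 and |s + 6| < ε/41, so |(3s^2 - 2s + 1) − 121| < ε.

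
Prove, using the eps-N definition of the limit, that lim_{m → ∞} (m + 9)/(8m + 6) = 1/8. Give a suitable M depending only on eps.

Suppose eps > 0. For m ≥ 1, |(m + 9)/(8m + 6) − (1/8)| = |66|/(8(8m + 6)) = 66/(8(8m + 6)).
Since 8m + 6 ≥ 8m for m ≥ 1, this is ≤ 66/(8·8m) = (33/32)/m.
So |(m + 9)/(8m + 6) − (1/8)| < eps whenever m > (33/32)/eps.
Take M = (33/32)/eps. If m > M then |(m + 9)/(8m + 6) − (1/8)| ≤ (33/32)/m < eps.

M = (33/32)/eps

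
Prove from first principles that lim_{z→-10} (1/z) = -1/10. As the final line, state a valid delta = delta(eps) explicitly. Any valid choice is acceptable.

delta = min(5, 50eps)

Suppose eps > 0. We seek delta > 0 such that 0 < |z + 10| < delta implies |1/z + 1/10| < eps.
|1/z + 1/10| = |-10 − z|/(10·|z|) = |z + 10|/(10|z|).
Require delta ≤ 5 so that |z| > 10 − 5 = 5, hence 10|z| > 50.
Then |1/z + 1/10| < |z + 10|/50, which is < eps when |z + 10| < 50eps.
Take delta = min(5, 50eps). Then 0 < |z + 10| < delta gives both |z + 10| < 5 and |z + 10| < 50eps, so |1/z + 1/10| < eps.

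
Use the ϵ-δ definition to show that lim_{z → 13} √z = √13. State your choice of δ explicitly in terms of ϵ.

δ = min(13, √13·ϵ)

Fix ϵ > 0. We want δ > 0 such that 0 < |z − 13| < δ implies |√z − √13| < ϵ.
Multiplying by the conjugate, |√z − √13| = |z − 13|/(√z + √13).
Restrict δ ≤ 13 so that |z − 13| < 13 forces z > 0, and then √z + √13 > √13.
Hence |√z − √13| < |z − 13|/√13, which is < ϵ once |z − 13| < √13·ϵ.
Take δ = min(13, √13·ϵ). If 0 < |z − 13| < δ then z > 0 and |√z − √13| < |z − 13|/√13 < ϵ.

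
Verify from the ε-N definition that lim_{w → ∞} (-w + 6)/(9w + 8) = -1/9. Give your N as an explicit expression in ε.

Suppose ε > 0. We seek N > 0 such that w > N implies |(-w + 6)/(9w + 8) + 1/9| < ε.
(-w + 6)/(9w + 8) + 1/9 = (9(-w + 6) − (-1)(9w + 8)) / (9(9w + 8)) = 62/(9(9w + 8)).
For w > 0 we have 9w + 8 > 9w, so |(-w + 6)/(9w + 8) + 1/9| = 62/(9(9w + 8)) < 62/(9·9w) = (62/81)/w.
Thus |(-w + 6)/(9w + 8) + 1/9| < ε whenever w > (62/81)/ε.
Take N = (62/81)/ε. If w > N then |(-w + 6)/(9w + 8) + 1/9| < (62/81)/w < ε.

N = (62/81)/ε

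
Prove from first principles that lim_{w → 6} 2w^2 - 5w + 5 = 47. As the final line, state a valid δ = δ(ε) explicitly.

Let ε > 0 be given. We want δ > 0 such that 0 < |w − 6| < δ implies |(2w^2 - 5w + 5) − 47| < ε.
(2w^2 - 5w + 5) − 47 = 2w^2 - 5w - 42 = (w − 6)(2w + 7).
So |(2w^2 - 5w + 5) − 47| = |w − 6|·|2w + 7|.
Require δ ≤ 1. Then |w − 6| < 1 gives |w| < 7, and by the triangle inequality |2w + 7| ≤ 2·7 + 7 = 21.
Hence |(2w^2 - 5w + 5) − 47| ≤ 21|w − 6| < ε provided |w − 6| < ε/21.
Take δ = min(1, ε/21). Then 0 < |w − 6| < δ gives both |w − 6| < 1 and |w − 6| < ε/21, so |(2w^2 - 5w + 5) − 47| < ε.

δ = min(1, ε/21)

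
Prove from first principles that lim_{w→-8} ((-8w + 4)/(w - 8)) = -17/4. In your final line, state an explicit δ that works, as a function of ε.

Suppose ε > 0. We want δ > 0 with 0 < |w + 8| < δ ⇒ |(-8w + 4)/(w - 8) + 17/4| < ε.
Combining over a common denominator, (-8w + 4)/(w - 8) + 17/4 = [(-8w + 4)·(-16) − 68·(w - 8)] / [(-16)·(w - 8)] = 60(w + 8) / ((-16)(w - 8)).
So |(-8w + 4)/(w - 8) + 17/4| = 60|w + 8| / (16·|w − 8|).
Require δ ≤ 8, so |w − 8| ≥ |-16| − |w + 8| > 16 − 8 = 8.
Hence |(-8w + 4)/(w - 8) + 17/4| < 60|w + 8|/(16·8) = (15/32)|w + 8|, which is < ε once |w + 8| < (32/15)ε.
Take δ = min(8, (32/15)ε). Then 0 < |w + 8| < δ forces both bounds, so |(-8w + 4)/(w - 8) + 17/4| < ε.

δ = min(8, (32/15)ε)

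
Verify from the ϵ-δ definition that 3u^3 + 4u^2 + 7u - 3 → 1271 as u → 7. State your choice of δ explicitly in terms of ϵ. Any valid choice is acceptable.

δ = min(1, ϵ/574)

Let ϵ > 0. We want δ > 0 such that 0 < |u − 7| < δ implies |(3u^3 + 4u^2 + 7u - 3) − 1271| < ϵ.
(3u^3 + 4u^2 + 7u - 3) − 1271 = 3u^3 + 4u^2 + 7u - 1274 = (u − 7)(3u^2 + 25u + 182).
So |(3u^3 + 4u^2 + 7u - 3) − 1271| = |u − 7|·|3u^2 + 25u + 182|.
Assume first that |u − 7| < 1, so |u| < 8. Then |3u^2 + 25u + 182| ≤ 3·8^2 + 25·8 + 182 = 574.
Hence |(3u^3 + 4u^2 + 7u - 3) − 1271| ≤ 574|u − 7| < ϵ provided |u − 7| < ϵ/574.
Choosing δ = min(1, ϵ/574) ensures both conditions, hence |(3u^3 + 4u^2 + 7u - 3) − 1271| < ϵ.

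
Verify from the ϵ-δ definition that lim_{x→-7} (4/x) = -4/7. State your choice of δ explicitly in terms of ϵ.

δ = min(7/2, (49/8)ϵ)

Let ϵ > 0. We seek δ > 0 such that 0 < |x + 7| < δ implies |4/x + 4/7| < ϵ.
|4/x + 4/7| = 4·|-7 − x|/(7·|x|) = 4|x + 7|/(7|x|).
Require δ ≤ 7/2 so that |x| > 7 − 7/2 = 7/2, hence 7|x| > 49/2.
Then |4/x + 4/7| < 4|x + 7|/(49/2), which is < ϵ when |x + 7| < (49/8)ϵ.
Take δ = min(7/2, (49/8)ϵ). Then 0 < |x + 7| < δ gives both |x + 7| < 7/2 and |x + 7| < (49/8)ϵ, so |4/x + 4/7| < ϵ.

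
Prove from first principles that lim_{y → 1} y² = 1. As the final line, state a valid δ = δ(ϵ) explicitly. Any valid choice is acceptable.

δ = min(1, ϵ/3)

Fix ϵ > 0. We seek δ > 0 with 0 < |y − 1| < δ ⇒ |y² − 1| < ϵ.
Factor: y² − 1 = (y − 1)(y + 1), so |y² − 1| = |y − 1|·|y + 1|.
Impose δ ≤ 1 so that |y| < 2; then |y + 1| ≤ 3.
Hence |y² − 1| ≤ 3|y − 1|, which is < ϵ once |y − 1| < ϵ/3.
Take δ = min(1, ϵ/3). If 0 < |y − 1| < δ then both bounds hold and |y² − 1| ≤ 3|y − 1| < 3·(ϵ/3) = ϵ.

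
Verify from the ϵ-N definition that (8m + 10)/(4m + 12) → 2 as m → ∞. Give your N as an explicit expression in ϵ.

Let ϵ > 0. For m ≥ 1, |(8m + 10)/(4m + 12) − 2| = |-56|/(4(4m + 12)) = 56/(4(4m + 12)).
Since 4m + 12 ≥ 4m for m ≥ 1, this is ≤ 56/(4·4m) = (7/2)/m.
So |(8m + 10)/(4m + 12) − 2| < ϵ whenever m > (7/2)/ϵ.
Take N = (7/2)/ϵ. If m > N then |(8m + 10)/(4m + 12) − 2| ≤ (7/2)/m < ϵ.

N = (7/2)/ϵ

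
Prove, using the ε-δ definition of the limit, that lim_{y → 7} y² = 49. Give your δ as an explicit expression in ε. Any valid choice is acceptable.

δ = min(2, ε/16)

Let ε > 0. We seek δ > 0 with 0 < |y − 7| < δ ⇒ |y² − 49| < ε.
Factor: y² − 49 = (y − 7)(y + 7), so |y² − 49| = |y − 7|·|y + 7|.
Impose δ ≤ 2 so that |y| < 9; then |y + 7| ≤ 16.
Hence |y² − 49| ≤ 16|y − 7|, which is < ε once |y − 7| < ε/16.
Take δ = min(2, ε/16). If 0 < |y − 7| < δ then both bounds hold and |y² − 49| ≤ 16|y − 7| < 16·(ε/16) = ε.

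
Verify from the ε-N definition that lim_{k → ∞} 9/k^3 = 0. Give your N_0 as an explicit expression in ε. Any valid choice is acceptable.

N_0 = (9/ε)^{1/3}

Suppose ε > 0. For k ≥ 1, |9/k^3 − 0| = 9/k^3.
9/k^3 < ε ⇔ k^3 > 9/ε ⇔ k > (9/ε)^{1/3}.
Take N_0 = (9/ε)^{1/3}. Then k > N_0 implies 9/k^3 < ε.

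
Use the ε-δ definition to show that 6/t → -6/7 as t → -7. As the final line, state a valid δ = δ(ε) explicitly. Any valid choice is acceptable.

δ = min(7/2, (49/12)ε)

Let ε > 0. We seek δ > 0 such that 0 < |t + 7| < δ implies |6/t + 6/7| < ε.
|6/t + 6/7| = 6·|-7 − t|/(7·|t|) = 6|t + 7|/(7|t|).
Restrict δ ≤ 7/2. Then |t + 7| < 7/2 gives |t| > 7/2, so 7|t| > 49/2.
Then |6/t + 6/7| < 6|t + 7|/(49/2), which is < ε when |t + 7| < (49/12)ε.
Take δ = min(7/2, (49/12)ε). Then 0 < |t + 7| < δ gives both |t + 7| < 7/2 and |t + 7| < (49/12)ε, so |6/t + 6/7| < ε.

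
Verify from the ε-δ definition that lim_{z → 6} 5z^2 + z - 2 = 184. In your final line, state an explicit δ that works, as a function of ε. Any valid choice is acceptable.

Suppose ε > 0. We want δ > 0 such that 0 < |z − 6| < δ implies |(5z^2 + z - 2) − 184| < ε.
(5z^2 + z - 2) − 184 = 5z^2 + z - 186 = (z − 6)(5z + 31).
So |(5z^2 + z - 2) − 184| = |z − 6|·|5z + 31|.
Require δ ≤ 1. Then |z − 6| < 1 gives |z| < 7, and by the triangle inequality |5z + 31| ≤ 5·7 + 31 = 66.
Hence |(5z^2 + z - 2) − 184| ≤ 66|z − 6| < ε provided |z − 6| < ε/66.
Take δ = min(1, ε/66). Then 0 < |z − 6| < δ gives both |z − 6| < 1 and |z − 6| < ε/66, so |(5z^2 + z - 2) − 184| < ε.

δ = min(1, ε/66)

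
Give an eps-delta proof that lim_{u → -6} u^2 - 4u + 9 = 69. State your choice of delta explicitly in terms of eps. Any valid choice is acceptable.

Suppose eps > 0. We want delta > 0 such that 0 < |u + 6| < delta implies |(u^2 - 4u + 9) − 69| < eps.
(u^2 - 4u + 9) − 69 = u^2 - 4u - 60 = (u + 6)(u - 10).
So |(u^2 - 4u + 9) − 69| = |u + 6|·|u - 10|.
Require delta ≤ 2. Then |u + 6| < 2 gives |u| < 8, and by the triangle inequality |u - 10| ≤ 8 + 10 = 18.
Hence |(u^2 - 4u + 9) − 69| ≤ 18|u + 6| < eps provided |u + 6| < eps/18.
Take delta = min(2, eps/18). Then 0 < |u + 6| < delta gives both |u + 6| < 2 and |u + 6| < eps/18, so |(u^2 - 4u + 9) − 69| < eps.

delta = min(2, eps/18)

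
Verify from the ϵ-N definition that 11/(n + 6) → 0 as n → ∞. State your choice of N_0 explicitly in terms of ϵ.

N_0 = 11/ϵ

Fix ϵ > 0. For n ≥ 1, |11/(n + 6) − 0| = 11/(n + 6) ≤ 11/n.
We need 11/n < ϵ, i.e. n > 11/ϵ.
Take N_0 = 11/ϵ. If n > N_0 then |11/(n + 6)| ≤ 11/n < ϵ.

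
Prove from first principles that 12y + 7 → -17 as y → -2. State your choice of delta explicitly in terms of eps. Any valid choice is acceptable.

Suppose eps > 0. We need delta > 0 so that 0 < |y + 2| < delta implies |(12y + 7) + 17| < eps.
Since (12y + 7) + 17 = 12(y + 2), we have |(12y + 7) + 17| = 12|y + 2|.
So 12|y + 2| < eps exactly when |y + 2| < eps/12.
Take delta = eps/12. If 0 < |y + 2| < delta then |(12y + 7) + 17| = 12|y + 2| < 12·(eps/12) = eps.

delta = eps/12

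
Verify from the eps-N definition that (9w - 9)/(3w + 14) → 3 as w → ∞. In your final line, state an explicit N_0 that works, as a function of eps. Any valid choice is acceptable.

N_0 = 17/eps

Let eps > 0 be given. We seek N_0 > 0 such that w > N_0 implies |(9w - 9)/(3w + 14) − 3| < eps.
(9w - 9)/(3w + 14) − 3 = (3(9w - 9) − 9(3w + 14)) / (3(3w + 14)) = -153/(3(3w + 14)).
For w > 0 we have 3w + 14 > 3w, so |(9w - 9)/(3w + 14) − 3| = 153/(3(3w + 14)) < 153/(3·3w) = 17/w.
Thus |(9w - 9)/(3w + 14) − 3| < eps whenever w > 17/eps.
Take N_0 = 17/eps. If w > N_0 then |(9w - 9)/(3w + 14) − 3| < 17/w < eps.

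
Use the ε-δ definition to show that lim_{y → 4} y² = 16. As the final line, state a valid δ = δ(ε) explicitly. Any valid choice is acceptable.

δ = min(1, ε/9)

Suppose ε > 0. We seek δ > 0 with 0 < |y − 4| < δ ⇒ |y² − 16| < ε.
Factor: y² − 16 = (y − 4)(y + 4), so |y² − 16| = |y − 4|·|y + 4|.
Impose δ ≤ 1 so that |y| < 5; then |y + 4| ≤ 9.
Hence |y² − 16| ≤ 9|y − 4|, which is < ε once |y − 4| < ε/9.
Take δ = min(1, ε/9). If 0 < |y − 4| < δ then both bounds hold and |y² − 16| ≤ 9|y − 4| < 9·(ε/9) = ε.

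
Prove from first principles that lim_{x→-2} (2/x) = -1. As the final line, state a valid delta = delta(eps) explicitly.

Let eps > 0. We seek delta > 0 such that 0 < |x + 2| < delta implies |2/x + 1| < eps.
|2/x + 1| = 2·|-2 − x|/(2·|x|) = 2|x + 2|/(2|x|).
Require delta ≤ 1 so that |x| > 2 − 1 = 1, hence 2|x| > 2.
Then |2/x + 1| < 2|x + 2|/2, which is < eps when |x + 2| < eps.
Take delta = min(1, eps). Then 0 < |x + 2| < delta gives both |x + 2| < 1 and |x + 2| < eps, so |2/x + 1| < eps.

delta = min(1, eps)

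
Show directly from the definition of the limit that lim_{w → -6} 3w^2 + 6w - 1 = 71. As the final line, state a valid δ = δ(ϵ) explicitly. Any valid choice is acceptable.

δ = min(1, ϵ/33)

Let ϵ > 0. We want δ > 0 such that 0 < |w + 6| < δ implies |(3w^2 + 6w - 1) − 71| < ϵ.
(3w^2 + 6w - 1) − 71 = 3w^2 + 6w - 72 = (w + 6)(3w - 12).
So |(3w^2 + 6w - 1) − 71| = |w + 6|·|3w - 12|.
Require δ ≤ 1. Then |w + 6| < 1 gives |w| < 7, and by the triangle inequality |3w - 12| ≤ 3·7 + 12 = 33.
Hence |(3w^2 + 6w - 1) − 71| ≤ 33|w + 6| < ϵ provided |w + 6| < ϵ/33.
Take δ = min(1, ϵ/33). Then 0 < |w + 6| < δ gives both |w + 6| < 1 and |w + 6| < ϵ/33, so |(3w^2 + 6w - 1) − 71| < ϵ.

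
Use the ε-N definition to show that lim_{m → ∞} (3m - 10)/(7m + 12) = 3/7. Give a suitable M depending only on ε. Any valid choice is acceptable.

M = (106/49)/ε

Fix ε > 0. For m ≥ 1, |(3m - 10)/(7m + 12) − (3/7)| = |-106|/(7(7m + 12)) = 106/(7(7m + 12)).
Since 7m + 12 ≥ 7m for m ≥ 1, this is ≤ 106/(7·7m) = (106/49)/m.
So |(3m - 10)/(7m + 12) − (3/7)| < ε whenever m > (106/49)/ε.
Take M = (106/49)/ε. If m > M then |(3m - 10)/(7m + 12) − (3/7)| ≤ (106/49)/m < ε.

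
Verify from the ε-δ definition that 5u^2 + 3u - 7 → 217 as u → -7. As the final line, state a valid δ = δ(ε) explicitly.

δ = min(1, ε/72)

Fix ε > 0. We want δ > 0 such that 0 < |u + 7| < δ implies |(5u^2 + 3u - 7) − 217| < ε.
(5u^2 + 3u - 7) − 217 = 5u^2 + 3u - 224 = (u + 7)(5u - 32).
So |(5u^2 + 3u - 7) − 217| = |u + 7|·|5u - 32|.
Assume first that |u + 7| < 1, so |u| < 8. Then |5u - 32| ≤ 5·8 + 32 = 72.
Hence |(5u^2 + 3u - 7) − 217| ≤ 72|u + 7| < ε provided |u + 7| < ε/72.
Take δ = min(1, ε/72). Then 0 < |u + 7| < δ gives both |u + 7| < 1 and |u + 7| < ε/72, so |(5u^2 + 3u - 7) − 217| < ε.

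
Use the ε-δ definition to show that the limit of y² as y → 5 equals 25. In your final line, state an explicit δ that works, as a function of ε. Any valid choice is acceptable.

Fix ε > 0. We seek δ > 0 with 0 < |y − 5| < δ ⇒ |y² − 25| < ε.
Factor: y² − 25 = (y − 5)(y + 5), so |y² − 25| = |y − 5|·|y + 5|.
Restrict δ ≤ 1. Then |y − 5| < 1 gives |y| < 6, so by the triangle inequality |y + 5| ≤ 6 + 5 = 11.
Hence |y² − 25| ≤ 11|y − 5|, which is < ε once |y − 5| < ε/11.
Take δ = min(1, ε/11). If 0 < |y − 5| < δ then both bounds hold and |y² − 25| ≤ 11|y − 5| < 11·(ε/11) = ε.

δ = min(1, ε/11)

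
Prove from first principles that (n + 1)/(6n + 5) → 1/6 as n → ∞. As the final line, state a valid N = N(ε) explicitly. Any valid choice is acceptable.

Suppose ε > 0. For n ≥ 1, |(n + 1)/(6n + 5) − (1/6)| = |1|/(6(6n + 5)) = 1/(6(6n + 5)).
Since 6n + 5 ≥ 6n for n ≥ 1, this is ≤ 1/(6·6n) = (1/36)/n.
So |(n + 1)/(6n + 5) − (1/6)| < ε whenever n > (1/36)/ε.
Take N = (1/36)/ε. If n > N then |(n + 1)/(6n + 5) − (1/6)| ≤ (1/36)/n < ε.

N = (1/36)/ε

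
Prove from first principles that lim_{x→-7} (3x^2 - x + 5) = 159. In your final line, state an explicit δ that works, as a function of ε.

δ = min(2, ε/49)

Fix ε > 0. We want δ > 0 such that 0 < |x + 7| < δ implies |(3x^2 - x + 5) − 159| < ε.
(3x^2 - x + 5) − 159 = 3x^2 - x - 154 = (x + 7)(3x - 22).
So |(3x^2 - x + 5) − 159| = |x + 7|·|3x - 22|.
Require δ ≤ 2. Then |x + 7| < 2 gives |x| < 9, and by the triangle inequality |3x - 22| ≤ 3·9 + 22 = 49.
Hence |(3x^2 - x + 5) − 159| ≤ 49|x + 7| < ε provided |x + 7| < ε/49.
Choosing δ = min(2, ε/49) ensures both conditions, hence |(3x^2 - x + 5) − 159| < ε.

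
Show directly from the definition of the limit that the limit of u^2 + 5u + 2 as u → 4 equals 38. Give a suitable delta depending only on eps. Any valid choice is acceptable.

Let eps > 0 be given. We want delta > 0 such that 0 < |u − 4| < delta implies |(u^2 + 5u + 2) − 38| < eps.
(u^2 + 5u + 2) − 38 = u^2 + 5u - 36 = (u − 4)(u + 9).
So |(u^2 + 5u + 2) − 38| = |u − 4|·|u + 9|.
Require delta ≤ 1. Then |u − 4| < 1 gives |u| < 5, and by the triangle inequality |u + 9| ≤ 5 + 9 = 14.
Hence |(u^2 + 5u + 2) − 38| ≤ 14|u − 4| < eps provided |u − 4| < eps/14.
Take delta = min(1, eps/14). Then 0 < |u − 4| < delta gives both |u − 4| < 1 and |u − 4| < eps/14, so |(u^2 + 5u + 2) − 38| < eps.

delta = min(1, eps/14)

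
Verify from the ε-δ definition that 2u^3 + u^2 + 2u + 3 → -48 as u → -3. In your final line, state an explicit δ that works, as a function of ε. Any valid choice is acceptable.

Suppose ε > 0. We want δ > 0 such that 0 < |u + 3| < δ implies |(2u^3 + u^2 + 2u + 3) + 48| < ε.
(2u^3 + u^2 + 2u + 3) + 48 = 2u^3 + u^2 + 2u + 51 = (u + 3)(2u^2 - 5u + 17).
So |(2u^3 + u^2 + 2u + 3) + 48| = |u + 3|·|2u^2 - 5u + 17|.
Assume first that |u + 3| < 1, so |u| < 4. Then |2u^2 - 5u + 17| ≤ 2·4^2 + 5·4 + 17 = 69.
Hence |(2u^3 + u^2 + 2u + 3) + 48| ≤ 69|u + 3| < ε provided |u + 3| < ε/69.
Choosing δ = min(1, ε/69) ensures both conditions, hence |(2u^3 + u^2 + 2u + 3) + 48| < ε.

δ = min(1, ε/69)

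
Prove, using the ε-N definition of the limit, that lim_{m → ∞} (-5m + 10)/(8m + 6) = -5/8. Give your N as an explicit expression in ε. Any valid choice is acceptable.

Fix ε > 0. For m ≥ 1, |(-5m + 10)/(8m + 6) + 5/8| = |110|/(8(8m + 6)) = 110/(8(8m + 6)).
Since 8m + 6 ≥ 8m for m ≥ 1, this is ≤ 110/(8·8m) = (55/32)/m.
So |(-5m + 10)/(8m + 6) + 5/8| < ε whenever m > (55/32)/ε.
Take N = (55/32)/ε. If m > N then |(-5m + 10)/(8m + 6) + 5/8| ≤ (55/32)/m < ε.

N = (55/32)/ε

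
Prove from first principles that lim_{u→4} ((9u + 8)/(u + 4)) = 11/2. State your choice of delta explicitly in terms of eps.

Fix eps > 0. We want delta > 0 with 0 < |u − 4| < delta ⇒ |(9u + 8)/(u + 4) − (11/2)| < eps.
Combining over a common denominator, (9u + 8)/(u + 4) − (11/2) = [(9u + 8)·8 − 44·(u + 4)] / [8·(u + 4)] = 28(u − 4) / (8(u + 4)).
So |(9u + 8)/(u + 4) − (11/2)| = 28|u − 4| / (8·|u + 4|).
Restrict delta ≤ 4. Then |u − 4| < 4 gives |u + 4| = |(u − 4) + 8| ≥ 8 − 4 = 4.
Hence |(9u + 8)/(u + 4) − (11/2)| < 28|u − 4|/(8·4) = (7/8)|u − 4|, which is < eps once |u − 4| < (8/7)eps.
Take delta = min(4, (8/7)eps). Then 0 < |u − 4| < delta forces both bounds, so |(9u + 8)/(u + 4) − (11/2)| < eps.

delta = min(4, (8/7)eps)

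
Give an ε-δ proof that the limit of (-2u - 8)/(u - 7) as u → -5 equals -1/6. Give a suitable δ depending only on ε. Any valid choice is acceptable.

Suppose ε > 0. We want δ > 0 with 0 < |u + 5| < δ ⇒ |(-2u - 8)/(u - 7) + 1/6| < ε.
Combining over a common denominator, (-2u - 8)/(u - 7) + 1/6 = [(-2u - 8)·(-12) − 2·(u - 7)] / [(-12)·(u - 7)] = 22(u + 5) / ((-12)(u - 7)).
So |(-2u - 8)/(u - 7) + 1/6| = 22|u + 5| / (12·|u − 7|).
Require δ ≤ 6, so |u − 7| ≥ |-12| − |u + 5| > 12 − 6 = 6.
Hence |(-2u - 8)/(u - 7) + 1/6| < 22|u + 5|/(12·6) = (11/36)|u + 5|, which is < ε once |u + 5| < (36/11)ε.
Take δ = min(6, (36/11)ε). Then 0 < |u + 5| < δ forces both bounds, so |(-2u - 8)/(u - 7) + 1/6| < ε.

δ = min(6, (36/11)ε)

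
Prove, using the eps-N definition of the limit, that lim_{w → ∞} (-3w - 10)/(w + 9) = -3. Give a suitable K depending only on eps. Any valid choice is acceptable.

K = 17/eps

Suppose eps > 0. We seek K > 0 such that w > K implies |(-3w - 10)/(w + 9) + 3| < eps.
(-3w - 10)/(w + 9) + 3 = ((-3w - 10) − (-3)(w + 9)) / ((w + 9)) = 17/((w + 9)).
For w > 0 we have w + 9 > w, so |(-3w - 10)/(w + 9) + 3| = 17/((w + 9)) < 17/(w) = 17/w.
Thus |(-3w - 10)/(w + 9) + 3| < eps whenever w > 17/eps.
Take K = 17/eps. If w > K then |(-3w - 10)/(w + 9) + 3| < 17/w < eps.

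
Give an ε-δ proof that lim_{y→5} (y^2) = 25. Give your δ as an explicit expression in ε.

δ = min(1, ε/11)

Suppose ε > 0. We seek δ > 0 with 0 < |y − 5| < δ ⇒ |y^2 − 25| < ε.
Factor: y^2 − 25 = (y − 5)(y + 5), so |y^2 − 25| = |y − 5|·|y + 5|.
Impose δ ≤ 1 so that |y| < 6; then |y + 5| ≤ 11.
Hence |y^2 − 25| ≤ 11|y − 5|, which is < ε once |y − 5| < ε/11.
Take δ = min(1, ε/11). If 0 < |y − 5| < δ then both bounds hold and |y^2 − 25| ≤ 11|y − 5| < 11·(ε/11) = ε.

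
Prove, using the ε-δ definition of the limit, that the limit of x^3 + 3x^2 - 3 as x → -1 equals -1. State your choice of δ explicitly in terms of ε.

Let ε > 0 be given. We want δ > 0 such that 0 < |x + 1| < δ implies |(x^3 + 3x^2 - 3) + 1| < ε.
(x^3 + 3x^2 - 3) + 1 = x^3 + 3x^2 - 2 = (x + 1)(x^2 + 2x - 2).
So |(x^3 + 3x^2 - 3) + 1| = |x + 1|·|x^2 + 2x - 2|.
Assume first that |x + 1| < 1, so |x| < 2. Then |x^2 + 2x - 2| ≤ 2^2 + 2·2 + 2 = 10.
Hence |(x^3 + 3x^2 - 3) + 1| ≤ 10|x + 1| < ε provided |x + 1| < ε/10.
Choosing δ = min(1, ε/10) ensures both conditions, hence |(x^3 + 3x^2 - 3) + 1| < ε.

δ = min(1, ε/10)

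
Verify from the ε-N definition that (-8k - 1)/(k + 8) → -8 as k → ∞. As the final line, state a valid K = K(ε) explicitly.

K = 63/ε

Let ε > 0 be given. For k ≥ 1, |(-8k - 1)/(k + 8) + 8| = |63|/((k + 8)) = 63/((k + 8)).
Since k + 8 ≥ k for k ≥ 1, this is ≤ 63/(k) = 63/k.
So |(-8k - 1)/(k + 8) + 8| < ε whenever k > 63/ε.
Take K = 63/ε. If k > K then |(-8k - 1)/(k + 8) + 8| ≤ 63/k < ε.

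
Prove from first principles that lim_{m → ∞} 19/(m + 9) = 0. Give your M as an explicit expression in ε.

M = 19/ε

Fix ε > 0. For m ≥ 1, |19/(m + 9) − 0| = 19/(m + 9) ≤ 19/m.
We need 19/m < ε, i.e. m > 19/ε.
Take M = 19/ε. If m > M then |19/(m + 9)| ≤ 19/m < ε.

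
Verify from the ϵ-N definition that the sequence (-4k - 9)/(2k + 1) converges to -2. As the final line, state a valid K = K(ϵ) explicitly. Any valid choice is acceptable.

K = (7/2)/ϵ

Let ϵ > 0. For k ≥ 1, |(-4k - 9)/(2k + 1) + 2| = |-14|/(2(2k + 1)) = 14/(2(2k + 1)).
Since 2k + 1 ≥ 2k for k ≥ 1, this is ≤ 14/(2·2k) = (7/2)/k.
So |(-4k - 9)/(2k + 1) + 2| < ϵ whenever k > (7/2)/ϵ.
Take K = (7/2)/ϵ. If k > K then |(-4k - 9)/(2k + 1) + 2| ≤ (7/2)/k < ϵ.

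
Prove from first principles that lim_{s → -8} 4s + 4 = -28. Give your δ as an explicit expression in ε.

Fix ε > 0. We need δ > 0 so that 0 < |s + 8| < δ implies |(4s + 4) + 28| < ε.
Since (4s + 4) + 28 = 4(s + 8), we have |(4s + 4) + 28| = 4|s + 8|.
So 4|s + 8| < ε exactly when |s + 8| < ε/4.
Choosing δ = ε/4 gives |(4s + 4) + 28| = 4|s + 8| < ε whenever |s + 8| < δ.

δ = ε/4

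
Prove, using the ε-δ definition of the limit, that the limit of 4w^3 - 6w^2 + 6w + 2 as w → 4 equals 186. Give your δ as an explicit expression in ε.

Let ε > 0 be given. We want δ > 0 such that 0 < |w − 4| < δ implies |(4w^3 - 6w^2 + 6w + 2) − 186| < ε.
(4w^3 - 6w^2 + 6w + 2) − 186 = 4w^3 - 6w^2 + 6w - 184 = (w − 4)(4w^2 + 10w + 46).
So |(4w^3 - 6w^2 + 6w + 2) − 186| = |w − 4|·|4w^2 + 10w + 46|.
Assume first that |w − 4| < 2, so |w| < 6. Then |4w^2 + 10w + 46| ≤ 4·6^2 + 10·6 + 46 = 250.
Hence |(4w^3 - 6w^2 + 6w + 2) − 186| ≤ 250|w − 4| < ε provided |w − 4| < ε/250.
Take δ = min(2, ε/250). Then 0 < |w − 4| < δ gives both |w − 4| < 2 and |w − 4| < ε/250, so |(4w^3 - 6w^2 + 6w + 2) − 186| < ε.

δ = min(2, ε/250)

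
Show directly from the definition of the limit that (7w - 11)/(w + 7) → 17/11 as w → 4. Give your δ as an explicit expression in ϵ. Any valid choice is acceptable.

δ = min(11/2, (121/120)ϵ)

Suppose ϵ > 0. We want δ > 0 with 0 < |w − 4| < δ ⇒ |(7w - 11)/(w + 7) − (17/11)| < ϵ.
Combining over a common denominator, (7w - 11)/(w + 7) − (17/11) = [(7w - 11)·11 − 17·(w + 7)] / [11·(w + 7)] = 60(w − 4) / (11(w + 7)).
So |(7w - 11)/(w + 7) − (17/11)| = 60|w − 4| / (11·|w + 7|).
Restrict δ ≤ 11/2. Then |w − 4| < 11/2 gives |w + 7| = |(w − 4) + 11| ≥ 11 − 11/2 = 11/2.
Hence |(7w - 11)/(w + 7) − (17/11)| < 60|w − 4|/(11·(11/2)) = (120/121)|w − 4|, which is < ϵ once |w − 4| < (121/120)ϵ.
Take δ = min(11/2, (121/120)ϵ). Then 0 < |w − 4| < δ forces both bounds, so |(7w - 11)/(w + 7) − (17/11)| < ϵ.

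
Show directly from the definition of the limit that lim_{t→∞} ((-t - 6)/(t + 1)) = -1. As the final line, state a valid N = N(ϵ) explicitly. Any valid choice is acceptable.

N = 5/ϵ

Fix ϵ > 0. We seek N > 0 such that t > N implies |(-t - 6)/(t + 1) + 1| < ϵ.
(-t - 6)/(t + 1) + 1 = ((-t - 6) − (-1)(t + 1)) / ((t + 1)) = -5/((t + 1)).
For t > 0 we have t + 1 > t, so |(-t - 6)/(t + 1) + 1| = 5/((t + 1)) < 5/(t) = 5/t.
Thus |(-t - 6)/(t + 1) + 1| < ϵ whenever t > 5/ϵ.
Take N = 5/ϵ. If t > N then |(-t - 6)/(t + 1) + 1| < 5/t < ϵ.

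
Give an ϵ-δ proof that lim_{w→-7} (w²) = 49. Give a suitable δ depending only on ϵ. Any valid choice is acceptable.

δ = min(1, ϵ/15)

Let ϵ > 0 be given. We seek δ > 0 with 0 < |w + 7| < δ ⇒ |w² − 49| < ϵ.
Factor: w² − 49 = (w + 7)(w - 7), so |w² − 49| = |w + 7|·|w - 7|.
Impose δ ≤ 1 so that |w| < 8; then |w - 7| ≤ 15.
Hence |w² − 49| ≤ 15|w + 7|, which is < ϵ once |w + 7| < ϵ/15.
Take δ = min(1, ϵ/15). If 0 < |w + 7| < δ then both bounds hold and |w² − 49| ≤ 15|w + 7| < 15·(ϵ/15) = ϵ.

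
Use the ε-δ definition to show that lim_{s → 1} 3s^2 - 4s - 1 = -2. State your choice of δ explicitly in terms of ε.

Suppose ε > 0. We want δ > 0 such that 0 < |s − 1| < δ implies |(3s^2 - 4s - 1) + 2| < ε.
(3s^2 - 4s - 1) + 2 = 3s^2 - 4s + 1 = (s − 1)(3s - 1).
So |(3s^2 - 4s - 1) + 2| = |s − 1|·|3s - 1|.
Require δ ≤ 2. Then |s − 1| < 2 gives |s| < 3, and by the triangle inequality |3s - 1| ≤ 3·3 + 1 = 10.
Hence |(3s^2 - 4s - 1) + 2| ≤ 10|s − 1| < ε provided |s − 1| < ε/10.
Take δ = min(2, ε/10). Then 0 < |s − 1| < δ gives both |s − 1| < 2 and |s − 1| < ε/10, so |(3s^2 - 4s - 1) + 2| < ε.

δ = min(2, ε/10)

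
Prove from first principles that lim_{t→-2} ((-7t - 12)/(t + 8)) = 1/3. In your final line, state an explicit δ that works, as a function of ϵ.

δ = min(3, (9/22)ϵ)

Let ϵ > 0 be given. We want δ > 0 with 0 < |t + 2| < δ ⇒ |(-7t - 12)/(t + 8) − (1/3)| < ϵ.
Combining over a common denominator, (-7t - 12)/(t + 8) − (1/3) = [(-7t - 12)·6 − 2·(t + 8)] / [6·(t + 8)] = -44(t + 2) / (6(t + 8)).
So |(-7t - 12)/(t + 8) − (1/3)| = 44|t + 2| / (6·|t + 8|).
Require δ ≤ 3, so |t + 8| ≥ |6| − |t + 2| > 6 − 3 = 3.
Hence |(-7t - 12)/(t + 8) − (1/3)| < 44|t + 2|/(6·3) = (22/9)|t + 2|, which is < ϵ once |t + 2| < (9/22)ϵ.
Take δ = min(3, (9/22)ϵ). Then 0 < |t + 2| < δ forces both bounds, so |(-7t - 12)/(t + 8) − (1/3)| < ϵ.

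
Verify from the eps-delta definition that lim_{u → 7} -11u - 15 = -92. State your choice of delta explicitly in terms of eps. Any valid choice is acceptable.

delta = eps/11

Suppose eps > 0. We need delta > 0 so that 0 < |u − 7| < delta implies |(-11u - 15) + 92| < eps.
Since (-11u - 15) + 92 = -11(u − 7), we have |(-11u - 15) + 92| = 11|u − 7|.
So 11|u − 7| < eps exactly when |u − 7| < eps/11.
Choosing delta = eps/11 gives |(-11u - 15) + 92| = 11|u − 7| < eps whenever |u − 7| < delta.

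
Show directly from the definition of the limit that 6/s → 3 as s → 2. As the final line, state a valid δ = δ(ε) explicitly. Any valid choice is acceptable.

δ = min(1, (1/3)ε)

Let ε > 0. We seek δ > 0 such that 0 < |s − 2| < δ implies |6/s − 3| < ε.
|6/s − 3| = 6·|2 − s|/(2·|s|) = 6|s − 2|/(2|s|).
Restrict δ ≤ 1. Then |s − 2| < 1 gives |s| > 1, so 2|s| > 2.
Then |6/s − 3| < 6|s − 2|/2, which is < ε when |s − 2| < (1/3)ε.
Take δ = min(1, (1/3)ε). Then 0 < |s − 2| < δ gives both |s − 2| < 1 and |s − 2| < (1/3)ε, so |6/s − 3| < ε.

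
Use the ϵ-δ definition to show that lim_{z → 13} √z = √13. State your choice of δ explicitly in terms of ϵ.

Fix ϵ > 0. We want δ > 0 such that 0 < |z − 13| < δ implies |√z − √13| < ϵ.
Rationalise: √z − √13 = (z − 13)/(√z + √13), so |√z − √13| = |z − 13|/(√z + √13).
Restrict δ ≤ 13 so that |z − 13| < 13 forces z > 0, and then √z + √13 > √13.
Hence |√z − √13| < |z − 13|/√13, which is < ϵ once |z − 13| < √13·ϵ.
Take δ = min(13, √13·ϵ). If 0 < |z − 13| < δ then z > 0 and |√z − √13| < |z − 13|/√13 < ϵ.

δ = min(13, √13·ϵ)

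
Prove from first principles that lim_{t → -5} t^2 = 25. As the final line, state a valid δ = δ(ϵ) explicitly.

Fix ϵ > 0. We seek δ > 0 with 0 < |t + 5| < δ ⇒ |t^2 − 25| < ϵ.
Factor: t^2 − 25 = (t + 5)(t - 5), so |t^2 − 25| = |t + 5|·|t - 5|.
Impose δ ≤ 2 so that |t| < 7; then |t - 5| ≤ 12.
Hence |t^2 − 25| ≤ 12|t + 5|, which is < ϵ once |t + 5| < ϵ/12.
Take δ = min(2, ϵ/12). If 0 < |t + 5| < δ then both bounds hold and |t^2 − 25| ≤ 12|t + 5| < 12·(ϵ/12) = ϵ.

δ = min(2, ϵ/12)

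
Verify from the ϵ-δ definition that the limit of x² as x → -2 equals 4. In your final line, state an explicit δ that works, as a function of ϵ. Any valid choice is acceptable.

Suppose ϵ > 0. We seek δ > 0 with 0 < |x + 2| < δ ⇒ |x² − 4| < ϵ.
Factor: x² − 4 = (x + 2)(x - 2), so |x² − 4| = |x + 2|·|x - 2|.
Impose δ ≤ 1 so that |x| < 3; then |x - 2| ≤ 5.
Hence |x² − 4| ≤ 5|x + 2|, which is < ϵ once |x + 2| < ϵ/5.
Take δ = min(1, ϵ/5). If 0 < |x + 2| < δ then both bounds hold and |x² − 4| ≤ 5|x + 2| < 5·(ϵ/5) = ϵ.

δ = min(1, ϵ/5)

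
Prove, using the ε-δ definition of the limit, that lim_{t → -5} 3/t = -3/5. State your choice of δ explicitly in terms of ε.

Let ε > 0 be given. We seek δ > 0 such that 0 < |t + 5| < δ implies |3/t + 3/5| < ε.
|3/t + 3/5| = 3·|-5 − t|/(5·|t|) = 3|t + 5|/(5|t|).
Restrict δ ≤ 5/2. Then |t + 5| < 5/2 gives |t| > 5/2, so 5|t| > 25/2.
Then |3/t + 3/5| < 3|t + 5|/(25/2), which is < ε when |t + 5| < (25/6)ε.
Take δ = min(5/2, (25/6)ε). Then 0 < |t + 5| < δ gives both |t + 5| < 5/2 and |t + 5| < (25/6)ε, so |3/t + 3/5| < ε.

δ = min(5/2, (25/6)ε)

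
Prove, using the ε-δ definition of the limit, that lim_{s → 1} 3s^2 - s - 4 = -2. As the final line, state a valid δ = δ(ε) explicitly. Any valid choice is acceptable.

Suppose ε > 0. We want δ > 0 such that 0 < |s − 1| < δ implies |(3s^2 - s - 4) + 2| < ε.
(3s^2 - s - 4) + 2 = 3s^2 - s - 2 = (s − 1)(3s + 2).
So |(3s^2 - s - 4) + 2| = |s − 1|·|3s + 2|.
Assume first that |s − 1| < 1, so |s| < 2. Then |3s + 2| ≤ 3·2 + 2 = 8.
Hence |(3s^2 - s - 4) + 2| ≤ 8|s − 1| < ε provided |s − 1| < ε/8.
Choosing δ = min(1, ε/8) ensures both conditions, hence |(3s^2 - s - 4) + 2| < ε.

δ = min(1, ε/8)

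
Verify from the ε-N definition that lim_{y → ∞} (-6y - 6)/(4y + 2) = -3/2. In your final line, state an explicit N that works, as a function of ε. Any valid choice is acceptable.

Let ε > 0 be given. We seek N > 0 such that y > N implies |(-6y - 6)/(4y + 2) + 3/2| < ε.
(-6y - 6)/(4y + 2) + 3/2 = (4(-6y - 6) − (-6)(4y + 2)) / (4(4y + 2)) = -12/(4(4y + 2)).
For y > 0 we have 4y + 2 > 4y, so |(-6y - 6)/(4y + 2) + 3/2| = 12/(4(4y + 2)) < 12/(4·4y) = (3/4)/y.
Thus |(-6y - 6)/(4y + 2) + 3/2| < ε whenever y > (3/4)/ε.
Take N = (3/4)/ε. If y > N then |(-6y - 6)/(4y + 2) + 3/2| < (3/4)/y < ε.

N = (3/4)/ε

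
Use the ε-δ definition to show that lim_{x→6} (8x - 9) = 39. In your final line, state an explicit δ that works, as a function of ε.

δ = ε/8

Let ε > 0. We need δ > 0 so that 0 < |x − 6| < δ implies |(8x - 9) − 39| < ε.
|(8x - 9) − 39| = |8x - 48| = 8|x − 6|.
So 8|x − 6| < ε exactly when |x − 6| < ε/8.
Take δ = ε/8. If 0 < |x − 6| < δ then |(8x - 9) − 39| = 8|x − 6| < 8·(ε/8) = ε.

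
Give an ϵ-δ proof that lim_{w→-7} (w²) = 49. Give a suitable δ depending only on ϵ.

Let ϵ > 0. We seek δ > 0 with 0 < |w + 7| < δ ⇒ |w² − 49| < ϵ.
Factor: w² − 49 = (w + 7)(w - 7), so |w² − 49| = |w + 7|·|w - 7|.
Restrict δ ≤ 2. Then |w + 7| < 2 gives |w| < 9, so by the triangle inequality |w - 7| ≤ 9 + 7 = 16.
Hence |w² − 49| ≤ 16|w + 7|, which is < ϵ once |w + 7| < ϵ/16.
Take δ = min(2, ϵ/16). If 0 < |w + 7| < δ then both bounds hold and |w² − 49| ≤ 16|w + 7| < 16·(ϵ/16) = ϵ.

δ = min(2, ϵ/16)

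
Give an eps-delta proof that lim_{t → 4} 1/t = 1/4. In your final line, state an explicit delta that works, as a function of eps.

delta = min(2, 8eps)

Let eps > 0 be given. We seek delta > 0 such that 0 < |t − 4| < delta implies |1/t − (1/4)| < eps.
|1/t − (1/4)| = |4 − t|/(4·|t|) = |t − 4|/(4|t|).
Require delta ≤ 2 so that |t| > 4 − 2 = 2, hence 4|t| > 8.
Then |1/t − (1/4)| < |t − 4|/8, which is < eps when |t − 4| < 8eps.
Take delta = min(2, 8eps). Then 0 < |t − 4| < delta gives both |t − 4| < 2 and |t − 4| < 8eps, so |1/t − (1/4)| < eps.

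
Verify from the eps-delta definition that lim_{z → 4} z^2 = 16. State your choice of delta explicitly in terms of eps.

Let eps > 0 be given. We seek delta > 0 with 0 < |z − 4| < delta ⇒ |z^2 − 16| < eps.
Factor: z^2 − 16 = (z − 4)(z + 4), so |z^2 − 16| = |z − 4|·|z + 4|.
Impose delta ≤ 2 so that |z| < 6; then |z + 4| ≤ 10.
Hence |z^2 − 16| ≤ 10|z − 4|, which is < eps once |z − 4| < eps/10.
Take delta = min(2, eps/10). If 0 < |z − 4| < delta then both bounds hold and |z^2 − 16| ≤ 10|z − 4| < 10·(eps/10) = eps.

delta = min(2, eps/10)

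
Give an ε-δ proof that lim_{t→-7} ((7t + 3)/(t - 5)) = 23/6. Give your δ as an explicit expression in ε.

δ = min(6, (36/19)ε)

Fix ε > 0. We want δ > 0 with 0 < |t + 7| < δ ⇒ |(7t + 3)/(t - 5) − (23/6)| < ε.
Combining over a common denominator, (7t + 3)/(t - 5) − (23/6) = [(7t + 3)·(-12) − (-46)·(t - 5)] / [(-12)·(t - 5)] = -38(t + 7) / ((-12)(t - 5)).
So |(7t + 3)/(t - 5) − (23/6)| = 38|t + 7| / (12·|t − 5|).
Restrict δ ≤ 6. Then |t + 7| < 6 gives |t − 5| = |(t + 7) + (-12)| ≥ 12 − 6 = 6.
Hence |(7t + 3)/(t - 5) − (23/6)| < 38|t + 7|/(12·6) = (19/36)|t + 7|, which is < ε once |t + 7| < (36/19)ε.
Take δ = min(6, (36/19)ε). Then 0 < |t + 7| < δ forces both bounds, so |(7t + 3)/(t - 5) − (23/6)| < ε.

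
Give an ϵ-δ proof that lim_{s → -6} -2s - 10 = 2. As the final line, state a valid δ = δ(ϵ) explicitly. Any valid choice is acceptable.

Fix ϵ > 0. We need δ > 0 so that 0 < |s + 6| < δ implies |(-2s - 10) − 2| < ϵ.
Since (-2s - 10) − 2 = -2(s + 6), we have |(-2s - 10) − 2| = 2|s + 6|.
So 2|s + 6| < ϵ exactly when |s + 6| < ϵ/2.
Take δ = ϵ/2. If 0 < |s + 6| < δ then |(-2s - 10) − 2| = 2|s + 6| < 2·(ϵ/2) = ϵ.

δ = ϵ/2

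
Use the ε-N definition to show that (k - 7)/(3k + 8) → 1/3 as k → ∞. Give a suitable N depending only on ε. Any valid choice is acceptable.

N = (29/9)/ε

Suppose ε > 0. For k ≥ 1, |(k - 7)/(3k + 8) − (1/3)| = |-29|/(3(3k + 8)) = 29/(3(3k + 8)).
Since 3k + 8 ≥ 3k for k ≥ 1, this is ≤ 29/(3·3k) = (29/9)/k.
So |(k - 7)/(3k + 8) − (1/3)| < ε whenever k > (29/9)/ε.
Take N = (29/9)/ε. If k > N then |(k - 7)/(3k + 8) − (1/3)| ≤ (29/9)/k < ε.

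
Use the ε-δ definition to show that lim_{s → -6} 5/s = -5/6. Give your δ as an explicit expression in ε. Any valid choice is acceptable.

δ = min(3, (18/5)ε)

Fix ε > 0. We seek δ > 0 such that 0 < |s + 6| < δ implies |5/s + 5/6| < ε.
|5/s + 5/6| = 5·|-6 − s|/(6·|s|) = 5|s + 6|/(6|s|).
Restrict δ ≤ 3. Then |s + 6| < 3 gives |s| > 3, so 6|s| > 18.
Then |5/s + 5/6| < 5|s + 6|/18, which is < ε when |s + 6| < (18/5)ε.
Take δ = min(3, (18/5)ε). Then 0 < |s + 6| < δ gives both |s + 6| < 3 and |s + 6| < (18/5)ε, so |5/s + 5/6| < ε.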